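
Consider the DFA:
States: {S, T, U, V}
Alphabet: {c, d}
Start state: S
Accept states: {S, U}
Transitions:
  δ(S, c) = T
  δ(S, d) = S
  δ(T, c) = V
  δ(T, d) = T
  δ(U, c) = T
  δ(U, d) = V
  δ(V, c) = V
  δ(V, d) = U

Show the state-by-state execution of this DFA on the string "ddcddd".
read 'd': S → S
  read 'd': S → S
  read 'c': S → T
  read 'd': T → T
  read 'd': T → T
  read 'd': T → T
S -> S -> S -> T -> T -> T -> T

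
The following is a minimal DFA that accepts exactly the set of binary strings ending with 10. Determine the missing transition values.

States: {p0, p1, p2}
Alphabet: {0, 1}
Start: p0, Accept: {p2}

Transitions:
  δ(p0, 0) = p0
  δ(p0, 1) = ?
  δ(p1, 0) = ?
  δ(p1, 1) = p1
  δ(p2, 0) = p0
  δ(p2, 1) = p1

From the language and accept set, identify what each state tracks — p0: no suffix match; p1: one trailing 1; p2: suffix is 10.
Each missing δ(q, a) is the state matching the new tracked value after reading a.
δ(p0, 1) = p1; δ(p1, 0) = p2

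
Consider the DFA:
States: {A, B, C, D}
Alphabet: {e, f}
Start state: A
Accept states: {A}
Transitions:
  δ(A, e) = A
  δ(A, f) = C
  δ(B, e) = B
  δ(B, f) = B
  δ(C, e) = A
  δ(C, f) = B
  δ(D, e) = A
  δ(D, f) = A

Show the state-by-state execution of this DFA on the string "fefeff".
read 'f': A → C
  read 'e': C → A
  read 'f': A → C
  read 'e': C → A
  read 'f': A → C
  read 'f': C → B
A -> C -> A -> C -> A -> C -> B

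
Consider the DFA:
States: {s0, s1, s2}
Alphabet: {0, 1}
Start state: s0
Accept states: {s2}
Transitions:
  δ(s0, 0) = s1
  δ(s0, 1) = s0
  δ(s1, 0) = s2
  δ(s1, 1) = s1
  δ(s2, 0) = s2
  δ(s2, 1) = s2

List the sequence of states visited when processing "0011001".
read '0': s0 → s1
  read '0': s1 → s2
  read '1': s2 → s2
  read '1': s2 → s2
  read '0': s2 → s2
  read '0': s2 → s2
  read '1': s2 → s2
s0 -> s1 -> s2 -> s2 -> s2 -> s2 -> s2 -> s2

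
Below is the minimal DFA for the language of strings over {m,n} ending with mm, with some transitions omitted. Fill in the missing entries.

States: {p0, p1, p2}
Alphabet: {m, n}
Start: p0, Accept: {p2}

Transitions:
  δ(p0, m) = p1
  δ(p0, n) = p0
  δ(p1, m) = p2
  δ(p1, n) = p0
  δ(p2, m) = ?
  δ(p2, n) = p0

From the language and accept set, identify what each state tracks — p0: last symbol not m; p1: one trailing m; p2: two trailing m's.
Each missing δ(q, a) is the state matching the new tracked value after reading a.
δ(p2, m) = p2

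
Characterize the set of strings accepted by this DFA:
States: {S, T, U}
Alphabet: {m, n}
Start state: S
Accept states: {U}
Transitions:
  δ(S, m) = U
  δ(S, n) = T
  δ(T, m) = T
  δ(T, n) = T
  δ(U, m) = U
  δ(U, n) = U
Testing a few strings:
  'n' → reject
  'nn' → reject
  'nnm' → reject
  'mm' → accept
State roles: S=no input read; T=started with n (dead); U=started with m
All strings over {m,n} starting with m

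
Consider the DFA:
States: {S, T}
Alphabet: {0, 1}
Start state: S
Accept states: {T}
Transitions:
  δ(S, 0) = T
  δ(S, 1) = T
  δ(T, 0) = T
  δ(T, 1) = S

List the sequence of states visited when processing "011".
read '0': S → T
  read '1': T → S
  read '1': S → T
S -> T -> S -> T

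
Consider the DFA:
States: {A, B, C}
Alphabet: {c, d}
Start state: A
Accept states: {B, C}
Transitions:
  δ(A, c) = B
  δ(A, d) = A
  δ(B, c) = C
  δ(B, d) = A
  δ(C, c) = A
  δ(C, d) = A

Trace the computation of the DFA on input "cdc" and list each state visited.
read 'c': A → B
  read 'd': B → A
  read 'c': A → B
A -> B -> A -> B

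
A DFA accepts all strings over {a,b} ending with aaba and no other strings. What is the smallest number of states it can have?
By Myhill–Nerode, count the distinguishable equivalence classes: 5 classes — one per longest suffix of the input that is a prefix of 'aaba' (lengths 0 through 4); only the length-4 class is accepting.
5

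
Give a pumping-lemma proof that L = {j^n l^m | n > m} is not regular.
Assume L is regular with pumping length p. Idea: pumping down the j-block drops the j-count to at most the l-count.
Choose s = j^(p+1) l^p ∈ L (|s| = 2p+1 ≥ p). By the pumping lemma, s = xyz with |xy| ≤ p, |y| > 0, so y = j^k with k ≥ 1. Take i = 0: xz = j^(p+1−k) l^p. Since k ≥ 1, p+1−k ≤ p, so the number of j's is no longer strictly greater than the number of l's, hence xz ∉ L.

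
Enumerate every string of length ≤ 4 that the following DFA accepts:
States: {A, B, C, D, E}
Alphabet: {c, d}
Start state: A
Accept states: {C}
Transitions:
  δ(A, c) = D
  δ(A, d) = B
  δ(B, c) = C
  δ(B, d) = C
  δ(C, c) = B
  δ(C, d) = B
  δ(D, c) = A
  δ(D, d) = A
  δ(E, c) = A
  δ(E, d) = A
dc, dd, ccdc, ccdd, cddc, cddd, dccc, dccd, dcdc, dcdd, ddcc, ddcd, dddc, dddd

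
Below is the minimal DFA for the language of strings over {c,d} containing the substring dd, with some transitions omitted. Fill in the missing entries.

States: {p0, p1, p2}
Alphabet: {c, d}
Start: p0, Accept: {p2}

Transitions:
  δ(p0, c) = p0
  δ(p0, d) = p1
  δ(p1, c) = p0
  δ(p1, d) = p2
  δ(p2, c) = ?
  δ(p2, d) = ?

From the language and accept set, identify what each state tracks — p0: no progress toward dd; p1: one trailing d; p2: substring dd seen.
Each missing δ(q, a) is the state matching the new tracked value after reading a.
δ(p2, c) = p2; δ(p2, d) = p2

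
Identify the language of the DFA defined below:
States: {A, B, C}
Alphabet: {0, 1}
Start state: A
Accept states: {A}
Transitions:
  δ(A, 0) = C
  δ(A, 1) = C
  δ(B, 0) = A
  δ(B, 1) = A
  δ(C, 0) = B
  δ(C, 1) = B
Testing a few strings:
  '0011' → reject
  '010' → accept
  '0' → reject
  '11' → reject
State roles: A=length ≡ 0 (mod 3); B=length ≡ 2 (mod 3); C=length ≡ 1 (mod 3)
All binary strings whose length is a multiple of 3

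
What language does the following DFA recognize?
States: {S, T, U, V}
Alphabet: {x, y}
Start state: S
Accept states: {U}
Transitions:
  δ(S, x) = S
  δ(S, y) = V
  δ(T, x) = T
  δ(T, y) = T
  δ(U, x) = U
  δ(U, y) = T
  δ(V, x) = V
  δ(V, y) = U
Testing a few strings:
  'xyxx' → reject
  'x' → reject
  'xyx' → reject
  'yyxy' → reject
State roles: S=zero y's; T=≥ three y's (dead); U=two y's; V=one y
All strings over {x,y} containing exactly two y's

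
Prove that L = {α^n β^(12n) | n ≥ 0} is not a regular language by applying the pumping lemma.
Assume L is regular with pumping length p. Idea: pumping the α-block breaks the 1:12 ratio.
Choose s = α^p β^(12p) (length 13p ≥ p). By the pumping lemma, s = xyz with |xy| ≤ p, |y| > 0, so y = α^k with k ≥ 1. Then xy²z = α^(p+k) β^(12p). For this to be in L we would need 12p = 12(p+k), i.e. 12k = 0, contradicting k ≥ 1. So xy²z ∉ L.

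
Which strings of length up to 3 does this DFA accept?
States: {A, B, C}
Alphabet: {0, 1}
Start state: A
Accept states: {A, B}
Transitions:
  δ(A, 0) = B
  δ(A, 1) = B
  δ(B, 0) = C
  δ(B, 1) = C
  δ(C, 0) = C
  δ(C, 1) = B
ε, 0, 1, 001, 011, 101, 111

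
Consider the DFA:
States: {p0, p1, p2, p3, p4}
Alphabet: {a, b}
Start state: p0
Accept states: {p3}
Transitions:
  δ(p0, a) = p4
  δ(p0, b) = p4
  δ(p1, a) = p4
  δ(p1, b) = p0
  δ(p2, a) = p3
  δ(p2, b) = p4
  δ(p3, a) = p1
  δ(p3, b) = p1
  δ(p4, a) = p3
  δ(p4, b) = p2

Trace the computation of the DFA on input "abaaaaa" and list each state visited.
read 'a': p0 → p4
  read 'b': p4 → p2
  read 'a': p2 → p3
  read 'a': p3 → p1
  read 'a': p1 → p4
  read 'a': p4 → p3
  read 'a': p3 → p1
p0 -> p4 -> p2 -> p3 -> p1 -> p4 -> p3 -> p1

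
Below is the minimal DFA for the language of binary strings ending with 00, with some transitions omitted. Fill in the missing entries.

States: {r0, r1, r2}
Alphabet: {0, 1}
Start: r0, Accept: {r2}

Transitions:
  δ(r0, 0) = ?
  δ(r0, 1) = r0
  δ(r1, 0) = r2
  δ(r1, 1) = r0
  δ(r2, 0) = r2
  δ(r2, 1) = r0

From the language and accept set, identify what each state tracks — r0: last symbol not 0; r1: one trailing 0; r2: two trailing 0's.
Each missing δ(q, a) is the state matching the new tracked value after reading a.
δ(r0, 0) = r1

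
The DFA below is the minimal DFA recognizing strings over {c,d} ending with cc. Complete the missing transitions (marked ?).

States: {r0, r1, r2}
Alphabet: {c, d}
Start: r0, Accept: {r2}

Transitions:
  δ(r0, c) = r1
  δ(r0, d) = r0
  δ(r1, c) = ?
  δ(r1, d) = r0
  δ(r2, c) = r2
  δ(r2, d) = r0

From the language and accept set, identify what each state tracks — r0: last symbol not c; r1: one trailing c; r2: two trailing c's.
Each missing δ(q, a) is the state matching the new tracked value after reading a.
δ(r1, c) = r2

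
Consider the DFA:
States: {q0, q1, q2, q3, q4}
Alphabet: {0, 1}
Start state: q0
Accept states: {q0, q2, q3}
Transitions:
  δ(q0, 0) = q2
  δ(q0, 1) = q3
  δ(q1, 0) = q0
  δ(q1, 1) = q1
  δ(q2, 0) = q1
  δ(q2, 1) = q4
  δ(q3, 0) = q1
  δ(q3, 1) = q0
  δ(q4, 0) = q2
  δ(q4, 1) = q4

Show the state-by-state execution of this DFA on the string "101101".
read '1': q0 → q3
  read '0': q3 → q1
  read '1': q1 → q1
  read '1': q1 → q1
  read '0': q1 → q0
  read '1': q0 → q3
q0 -> q3 -> q1 -> q1 -> q1 -> q0 -> q3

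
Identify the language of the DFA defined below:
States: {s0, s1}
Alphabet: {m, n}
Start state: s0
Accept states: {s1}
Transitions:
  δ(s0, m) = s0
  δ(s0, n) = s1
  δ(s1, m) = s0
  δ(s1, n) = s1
Testing a few strings:
  'nn' → accept
  'm' → reject
  'mnn' → accept
  'n' → accept
State roles: s0=last symbol not n; s1=last symbol is n
All strings over {m,n} ending with n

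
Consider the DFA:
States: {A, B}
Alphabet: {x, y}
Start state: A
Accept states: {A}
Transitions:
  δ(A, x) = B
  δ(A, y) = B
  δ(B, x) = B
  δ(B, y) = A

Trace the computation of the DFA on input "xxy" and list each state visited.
read 'x': A → B
  read 'x': B → B
  read 'y': B → A
A -> B -> B -> A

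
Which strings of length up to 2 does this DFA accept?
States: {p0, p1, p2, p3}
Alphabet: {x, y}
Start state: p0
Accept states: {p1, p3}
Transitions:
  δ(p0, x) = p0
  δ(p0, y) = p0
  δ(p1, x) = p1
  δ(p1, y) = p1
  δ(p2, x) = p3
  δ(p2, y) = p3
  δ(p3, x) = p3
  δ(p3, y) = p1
None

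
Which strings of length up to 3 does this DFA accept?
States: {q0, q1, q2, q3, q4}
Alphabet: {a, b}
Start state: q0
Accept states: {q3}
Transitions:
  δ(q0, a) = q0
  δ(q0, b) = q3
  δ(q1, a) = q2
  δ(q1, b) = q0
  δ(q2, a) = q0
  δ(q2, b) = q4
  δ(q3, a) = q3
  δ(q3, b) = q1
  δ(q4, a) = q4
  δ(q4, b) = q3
b, ab, ba, aab, aba, baa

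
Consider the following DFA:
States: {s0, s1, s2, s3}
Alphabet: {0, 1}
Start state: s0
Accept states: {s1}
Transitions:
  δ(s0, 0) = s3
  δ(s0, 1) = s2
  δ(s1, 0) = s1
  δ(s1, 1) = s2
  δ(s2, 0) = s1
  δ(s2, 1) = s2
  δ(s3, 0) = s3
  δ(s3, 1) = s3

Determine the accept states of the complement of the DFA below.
Complement accept states = All states \ Original accept states
= {s0, s1, s2, s3} \ {s1}
{s0, s2, s3}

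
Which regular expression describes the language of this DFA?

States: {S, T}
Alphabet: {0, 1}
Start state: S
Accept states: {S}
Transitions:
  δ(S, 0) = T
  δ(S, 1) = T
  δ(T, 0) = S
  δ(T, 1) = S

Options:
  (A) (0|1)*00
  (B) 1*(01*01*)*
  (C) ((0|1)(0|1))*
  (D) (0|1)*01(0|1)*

Check each option against the DFA on short strings; one disagreement eliminates an option:
  (A) (0|1)*00: on ε the DFA stays in S and accepts (S ∈ Accept), but the regex does not match it → eliminate
  (B) 1*(01*01*)*: on '1' the DFA goes S → T and rejects (T ∉ Accept), but the regex matches it → eliminate
  (C) ((0|1)(0|1))*: agrees with the DFA on every string of length ≤ 6
  (D) (0|1)*01(0|1)*: on ε the DFA stays in S and accepts (S ∈ Accept), but the regex does not match it → eliminate
Only (C) is consistent with the DFA.
(C) ((0|1)(0|1))*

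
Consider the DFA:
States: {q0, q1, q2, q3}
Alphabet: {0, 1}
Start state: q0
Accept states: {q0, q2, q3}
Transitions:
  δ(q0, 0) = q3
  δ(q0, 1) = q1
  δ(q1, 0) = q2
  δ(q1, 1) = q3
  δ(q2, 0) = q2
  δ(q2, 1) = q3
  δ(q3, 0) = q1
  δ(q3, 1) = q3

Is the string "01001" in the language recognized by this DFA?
Processing string "01001":
  q0 --0--> q3
  q3 --1--> q3
  q3 --0--> q1
  q1 --0--> q2
  q2 --1--> q3
Final state: q3
Accept states: {q0, q2, q3}
Yes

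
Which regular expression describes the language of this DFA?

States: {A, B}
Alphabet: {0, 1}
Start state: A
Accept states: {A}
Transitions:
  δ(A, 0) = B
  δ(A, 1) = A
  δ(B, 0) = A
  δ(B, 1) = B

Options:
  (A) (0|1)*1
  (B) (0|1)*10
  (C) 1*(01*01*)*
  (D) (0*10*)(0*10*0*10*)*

Check each option against the DFA on short strings; one disagreement eliminates an option:
  (A) (0|1)*1: on ε the DFA stays in A and accepts (A ∈ Accept), but the regex does not match it → eliminate
  (B) (0|1)*10: on ε the DFA stays in A and accepts (A ∈ Accept), but the regex does not match it → eliminate
  (C) 1*(01*01*)*: agrees with the DFA on every string of length ≤ 6
  (D) (0*10*)(0*10*0*10*)*: on ε the DFA stays in A and accepts (A ∈ Accept), but the regex does not match it → eliminate
Only (C) is consistent with the DFA.
(C) 1*(01*01*)*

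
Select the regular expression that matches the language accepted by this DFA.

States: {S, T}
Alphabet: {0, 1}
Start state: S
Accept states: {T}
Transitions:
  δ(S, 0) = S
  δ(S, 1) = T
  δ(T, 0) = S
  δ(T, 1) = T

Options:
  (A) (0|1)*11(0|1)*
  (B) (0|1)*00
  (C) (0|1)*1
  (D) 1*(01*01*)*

Check each option against the DFA on short strings; one disagreement eliminates an option:
  (A) (0|1)*11(0|1)*: on '1' the DFA goes S → T and accepts (T ∈ Accept), but the regex does not match it → eliminate
  (B) (0|1)*00: on '1' the DFA goes S → T and accepts (T ∈ Accept), but the regex does not match it → eliminate
  (C) (0|1)*1: agrees with the DFA on every string of length ≤ 6
  (D) 1*(01*01*)*: on ε the DFA stays in S and rejects (S ∉ Accept), but the regex matches it → eliminate
Only (C) is consistent with the DFA.
(C) (0|1)*1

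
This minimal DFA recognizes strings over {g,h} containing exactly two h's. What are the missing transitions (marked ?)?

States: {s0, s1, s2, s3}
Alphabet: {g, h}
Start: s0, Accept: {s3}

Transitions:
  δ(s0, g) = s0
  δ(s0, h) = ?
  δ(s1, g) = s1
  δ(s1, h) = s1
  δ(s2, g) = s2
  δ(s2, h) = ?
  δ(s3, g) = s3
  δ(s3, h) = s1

From the language and accept set, identify what each state tracks — s0: zero h's; s1: ≥ three h's (dead); s2: one h; s3: two h's.
Each missing δ(q, a) is the state matching the new tracked value after reading a.
δ(s0, h) = s2; δ(s2, h) = s3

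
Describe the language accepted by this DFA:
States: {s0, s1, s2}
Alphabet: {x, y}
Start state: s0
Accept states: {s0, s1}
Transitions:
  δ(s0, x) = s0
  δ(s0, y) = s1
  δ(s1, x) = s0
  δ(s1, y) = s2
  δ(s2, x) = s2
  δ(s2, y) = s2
Testing a few strings:
  'yy' → reject
  'x' → accept
  'y' → accept
  'xxxy' → accept
State roles: s0=last symbol not y (ok); s1=last symbol y (ok); s2=saw yy (dead)
All strings over {x,y} with no two consecutive y's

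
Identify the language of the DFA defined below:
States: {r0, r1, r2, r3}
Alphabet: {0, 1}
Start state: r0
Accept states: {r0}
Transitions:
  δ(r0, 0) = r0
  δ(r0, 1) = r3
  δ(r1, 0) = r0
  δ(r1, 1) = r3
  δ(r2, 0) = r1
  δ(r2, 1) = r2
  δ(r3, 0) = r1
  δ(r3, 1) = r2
Testing a few strings:
  '000' → accept
  '1101' → reject
  '10' → reject
  '0000' → accept
State roles: r0=value ≡ 0 (mod 4); r1=value ≡ 2 (mod 4); r2=value ≡ 3 (mod 4); r3=value ≡ 1 (mod 4)
All binary strings representing a multiple of 4 (read in base 2; leading zeros allowed and ε counts as 0)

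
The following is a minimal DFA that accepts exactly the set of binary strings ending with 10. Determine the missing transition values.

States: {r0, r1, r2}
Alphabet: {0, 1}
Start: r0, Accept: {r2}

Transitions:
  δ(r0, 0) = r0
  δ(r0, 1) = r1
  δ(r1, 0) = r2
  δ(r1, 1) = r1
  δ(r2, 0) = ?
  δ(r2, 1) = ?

From the language and accept set, identify what each state tracks — r0: no suffix match; r1: one trailing 1; r2: suffix is 10.
Each missing δ(q, a) is the state matching the new tracked value after reading a.
δ(r2, 0) = r0; δ(r2, 1) = r1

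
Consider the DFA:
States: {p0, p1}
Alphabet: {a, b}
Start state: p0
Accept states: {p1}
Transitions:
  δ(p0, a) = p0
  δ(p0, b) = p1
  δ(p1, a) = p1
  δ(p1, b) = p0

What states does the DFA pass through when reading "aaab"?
read 'a': p0 → p0
  read 'a': p0 → p0
  read 'a': p0 → p0
  read 'b': p0 → p1
p0 -> p0 -> p0 -> p0 -> p1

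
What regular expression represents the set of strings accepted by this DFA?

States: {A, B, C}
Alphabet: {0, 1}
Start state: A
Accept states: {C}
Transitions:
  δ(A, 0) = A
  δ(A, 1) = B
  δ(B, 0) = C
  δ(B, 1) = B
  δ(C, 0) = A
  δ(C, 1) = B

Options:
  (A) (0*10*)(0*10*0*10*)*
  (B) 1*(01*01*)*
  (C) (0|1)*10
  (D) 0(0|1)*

Check each option against the DFA on short strings; one disagreement eliminates an option:
  (A) (0*10*)(0*10*0*10*)*: on '1' the DFA goes A → B and rejects (B ∉ Accept), but the regex matches it → eliminate
  (B) 1*(01*01*)*: on ε the DFA stays in A and rejects (A ∉ Accept), but the regex matches it → eliminate
  (C) (0|1)*10: agrees with the DFA on every string of length ≤ 6
  (D) 0(0|1)*: on '0' the DFA goes A → A and rejects (A ∉ Accept), but the regex matches it → eliminate
Only (C) is consistent with the DFA.
(C) (0|1)*10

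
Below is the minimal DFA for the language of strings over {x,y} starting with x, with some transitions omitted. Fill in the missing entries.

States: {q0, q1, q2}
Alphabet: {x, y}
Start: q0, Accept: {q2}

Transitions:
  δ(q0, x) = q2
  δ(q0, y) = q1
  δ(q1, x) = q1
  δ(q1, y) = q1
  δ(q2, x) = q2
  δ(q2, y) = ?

From the language and accept set, identify what each state tracks — q0: no input read; q1: started with y (dead); q2: started with x.
Each missing δ(q, a) is the state matching the new tracked value after reading a.
δ(q2, y) = q2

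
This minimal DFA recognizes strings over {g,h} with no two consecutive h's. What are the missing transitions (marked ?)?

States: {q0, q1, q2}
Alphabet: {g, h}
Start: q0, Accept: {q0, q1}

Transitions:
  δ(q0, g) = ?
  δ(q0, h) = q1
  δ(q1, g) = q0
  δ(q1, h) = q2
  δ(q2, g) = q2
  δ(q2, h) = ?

From the language and accept set, identify what each state tracks — q0: last symbol not h (ok); q1: last symbol h (ok); q2: saw hh (dead).
Each missing δ(q, a) is the state matching the new tracked value after reading a.
δ(q0, g) = q0; δ(q2, h) = q2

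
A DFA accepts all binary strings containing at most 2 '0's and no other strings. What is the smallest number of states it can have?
By Myhill–Nerode, count the distinguishable equivalence classes: 4 classes — having seen 0, 1, 2, or >2 copies of '0'; counts 0 through 2 are accepting and >2 is dead.
4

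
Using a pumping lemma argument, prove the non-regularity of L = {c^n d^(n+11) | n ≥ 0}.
Assume L is regular with pumping length p. Idea: pumping the c-block breaks the fixed offset of 11.
Choose s = c^p d^(p+11) ∈ L. By the pumping lemma, s = xyz with |xy| ≤ p, |y| > 0, so y = c^k with k ≥ 1. Then xy²z = c^(p+k) d^(p+11). For this to be in L we would need p+11 = (p+k)+11, i.e. k = 0, contradicting k ≥ 1. So xy²z ∉ L.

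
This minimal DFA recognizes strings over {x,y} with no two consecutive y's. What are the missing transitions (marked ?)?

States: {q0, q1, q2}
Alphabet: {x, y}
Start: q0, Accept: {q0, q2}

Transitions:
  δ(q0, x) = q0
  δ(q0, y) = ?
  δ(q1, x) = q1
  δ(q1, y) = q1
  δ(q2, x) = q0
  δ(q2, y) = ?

From the language and accept set, identify what each state tracks — q0: last symbol not y (ok); q1: saw yy (dead); q2: last symbol y (ok).
Each missing δ(q, a) is the state matching the new tracked value after reading a.
δ(q0, y) = q2; δ(q2, y) = q1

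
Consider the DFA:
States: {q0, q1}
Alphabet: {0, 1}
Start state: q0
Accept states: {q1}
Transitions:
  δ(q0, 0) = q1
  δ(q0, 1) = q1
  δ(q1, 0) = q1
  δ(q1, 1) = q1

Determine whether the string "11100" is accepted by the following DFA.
Processing string "11100":
  q0 --1--> q1
  q1 --1--> q1
  q1 --1--> q1
  q1 --0--> q1
  q1 --0--> q1
Final state: q1
Accept states: {q1}
Yes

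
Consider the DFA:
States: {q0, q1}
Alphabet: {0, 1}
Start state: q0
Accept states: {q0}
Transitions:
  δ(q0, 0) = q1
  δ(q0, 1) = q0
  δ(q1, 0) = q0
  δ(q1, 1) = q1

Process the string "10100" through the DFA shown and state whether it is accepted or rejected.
Processing string "10100":
  q0 --1--> q0
  q0 --0--> q1
  q1 --1--> q1
  q1 --0--> q0
  q0 --0--> q1
Final state: q1
Accept states: {q0}
No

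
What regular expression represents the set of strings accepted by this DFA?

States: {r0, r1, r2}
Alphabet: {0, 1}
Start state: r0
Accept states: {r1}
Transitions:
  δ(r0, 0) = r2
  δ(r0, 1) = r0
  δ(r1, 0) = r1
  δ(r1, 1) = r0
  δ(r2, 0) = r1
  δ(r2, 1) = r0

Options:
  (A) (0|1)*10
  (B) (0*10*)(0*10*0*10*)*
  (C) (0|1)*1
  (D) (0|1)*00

Check each option against the DFA on short strings; one disagreement eliminates an option:
  (A) (0|1)*10: on '00' the DFA goes r0 → r2 → r1 and accepts (r1 ∈ Accept), but the regex does not match it → eliminate
  (B) (0*10*)(0*10*0*10*)*: on '1' the DFA goes r0 → r0 and rejects (r0 ∉ Accept), but the regex matches it → eliminate
  (C) (0|1)*1: on '1' the DFA goes r0 → r0 and rejects (r0 ∉ Accept), but the regex matches it → eliminate
  (D) (0|1)*00: agrees with the DFA on every string of length ≤ 6
Only (D) is consistent with the DFA.
(D) (0|1)*00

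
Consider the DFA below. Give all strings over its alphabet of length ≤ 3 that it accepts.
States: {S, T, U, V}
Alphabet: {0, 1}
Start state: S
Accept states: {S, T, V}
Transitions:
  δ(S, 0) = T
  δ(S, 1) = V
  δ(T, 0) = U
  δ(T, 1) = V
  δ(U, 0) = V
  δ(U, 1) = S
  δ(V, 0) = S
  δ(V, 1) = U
ε, 0, 1, 01, 10, 000, 001, 010, 100, 101, 110, 111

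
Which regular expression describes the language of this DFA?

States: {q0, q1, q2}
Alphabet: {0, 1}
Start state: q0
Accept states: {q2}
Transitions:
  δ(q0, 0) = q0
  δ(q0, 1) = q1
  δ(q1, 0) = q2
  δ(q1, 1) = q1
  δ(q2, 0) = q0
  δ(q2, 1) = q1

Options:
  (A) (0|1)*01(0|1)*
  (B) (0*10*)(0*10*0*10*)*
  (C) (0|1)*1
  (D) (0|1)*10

Check each option against the DFA on short strings; one disagreement eliminates an option:
  (A) (0|1)*01(0|1)*: on '01' the DFA goes q0 → q0 → q1 and rejects (q1 ∉ Accept), but the regex matches it → eliminate
  (B) (0*10*)(0*10*0*10*)*: on '1' the DFA goes q0 → q1 and rejects (q1 ∉ Accept), but the regex matches it → eliminate
  (C) (0|1)*1: on '1' the DFA goes q0 → q1 and rejects (q1 ∉ Accept), but the regex matches it → eliminate
  (D) (0|1)*10: agrees with the DFA on every string of length ≤ 6
Only (D) is consistent with the DFA.
(D) (0|1)*10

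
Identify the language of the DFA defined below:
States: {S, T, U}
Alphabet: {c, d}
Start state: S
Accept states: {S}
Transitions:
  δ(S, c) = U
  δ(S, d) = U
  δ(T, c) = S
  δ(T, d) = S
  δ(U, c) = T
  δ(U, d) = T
Testing a few strings:
  'dcc' → accept
  'c' → reject
  'dddc' → reject
  'dcdc' → reject
State roles: S=length ≡ 0 (mod 3); T=length ≡ 2 (mod 3); U=length ≡ 1 (mod 3)
All strings over {c,d} whose length is a multiple of 3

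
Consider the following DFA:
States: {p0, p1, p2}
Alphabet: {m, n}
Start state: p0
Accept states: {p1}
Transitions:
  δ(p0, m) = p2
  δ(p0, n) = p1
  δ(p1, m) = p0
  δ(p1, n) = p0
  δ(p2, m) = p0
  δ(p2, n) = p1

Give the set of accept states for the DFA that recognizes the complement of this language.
Complement accept states = All states \ Original accept states
= {p0, p1, p2} \ {p1}
{p0, p2}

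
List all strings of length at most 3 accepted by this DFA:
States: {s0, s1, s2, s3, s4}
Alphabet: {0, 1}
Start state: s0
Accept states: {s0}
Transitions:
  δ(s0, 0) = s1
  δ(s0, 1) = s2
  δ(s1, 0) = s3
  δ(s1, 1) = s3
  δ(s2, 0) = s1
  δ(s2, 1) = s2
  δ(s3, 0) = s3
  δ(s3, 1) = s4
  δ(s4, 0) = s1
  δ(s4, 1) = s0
ε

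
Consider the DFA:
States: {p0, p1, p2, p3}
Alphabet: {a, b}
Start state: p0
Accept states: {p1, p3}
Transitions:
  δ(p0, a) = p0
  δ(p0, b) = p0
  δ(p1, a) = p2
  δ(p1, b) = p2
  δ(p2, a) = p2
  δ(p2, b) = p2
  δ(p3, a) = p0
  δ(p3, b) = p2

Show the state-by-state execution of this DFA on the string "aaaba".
read 'a': p0 → p0
  read 'a': p0 → p0
  read 'a': p0 → p0
  read 'b': p0 → p0
  read 'a': p0 → p0
p0 -> p0 -> p0 -> p0 -> p0 -> p0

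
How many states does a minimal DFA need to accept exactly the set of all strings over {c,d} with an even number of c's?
By Myhill–Nerode, count the distinguishable equivalence classes: two classes — parity of the count of c's.
2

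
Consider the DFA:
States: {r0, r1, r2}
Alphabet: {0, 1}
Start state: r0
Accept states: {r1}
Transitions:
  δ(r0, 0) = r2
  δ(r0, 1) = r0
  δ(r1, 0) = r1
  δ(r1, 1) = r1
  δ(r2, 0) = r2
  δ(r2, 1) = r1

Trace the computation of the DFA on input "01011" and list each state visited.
read '0': r0 → r2
  read '1': r2 → r1
  read '0': r1 → r1
  read '1': r1 → r1
  read '1': r1 → r1
r0 -> r2 -> r1 -> r1 -> r1 -> r1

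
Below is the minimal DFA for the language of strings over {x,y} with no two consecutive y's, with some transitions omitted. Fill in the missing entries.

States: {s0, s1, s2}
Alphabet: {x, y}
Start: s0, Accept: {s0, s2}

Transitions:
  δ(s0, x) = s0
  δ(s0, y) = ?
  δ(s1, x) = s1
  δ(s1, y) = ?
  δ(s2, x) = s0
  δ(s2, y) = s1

From the language and accept set, identify what each state tracks — s0: last symbol not y (ok); s1: saw yy (dead); s2: last symbol y (ok).
Each missing δ(q, a) is the state matching the new tracked value after reading a.
δ(s0, y) = s2; δ(s1, y) = s1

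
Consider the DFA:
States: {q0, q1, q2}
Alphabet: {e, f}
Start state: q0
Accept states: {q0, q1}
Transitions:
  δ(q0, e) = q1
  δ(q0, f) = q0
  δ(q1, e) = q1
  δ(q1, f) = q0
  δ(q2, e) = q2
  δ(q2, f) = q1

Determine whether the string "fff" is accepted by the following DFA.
Processing string "fff":
  q0 --f--> q0
  q0 --f--> q0
  q0 --f--> q0
Final state: q0
Accept states: {q0, q1}
Yes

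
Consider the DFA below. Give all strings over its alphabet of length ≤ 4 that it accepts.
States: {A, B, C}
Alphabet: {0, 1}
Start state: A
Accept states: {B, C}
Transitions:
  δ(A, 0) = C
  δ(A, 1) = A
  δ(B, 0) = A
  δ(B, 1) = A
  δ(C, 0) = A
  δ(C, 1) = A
0, 10, 000, 010, 110, 0010, 0110, 1000, 1010, 1110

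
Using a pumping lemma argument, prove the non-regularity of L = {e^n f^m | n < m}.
Assume L is regular with pumping length p. Idea: pumping up the e-block makes the e-count reach the f-count.
Choose s = e^p f^(p+1) ∈ L. By the pumping lemma, s = xyz with |xy| ≤ p, |y| > 0, so y = e^k with k ≥ 1. Then xy²z = e^(p+k) f^(p+1). Since p+k ≥ p+1, the number of e's is no longer strictly less than the number of f's, so xy²z ∉ L.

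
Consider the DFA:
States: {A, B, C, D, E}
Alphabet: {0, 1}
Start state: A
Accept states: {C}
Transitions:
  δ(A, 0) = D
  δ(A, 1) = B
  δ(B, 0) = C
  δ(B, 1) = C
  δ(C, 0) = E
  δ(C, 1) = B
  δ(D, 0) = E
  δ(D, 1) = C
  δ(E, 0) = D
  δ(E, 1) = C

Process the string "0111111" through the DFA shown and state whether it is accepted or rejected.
Processing string "0111111":
  A --0--> D
  D --1--> C
  C --1--> B
  B --1--> C
  C --1--> B
  B --1--> C
  C --1--> B
Final state: B
Accept states: {C}
No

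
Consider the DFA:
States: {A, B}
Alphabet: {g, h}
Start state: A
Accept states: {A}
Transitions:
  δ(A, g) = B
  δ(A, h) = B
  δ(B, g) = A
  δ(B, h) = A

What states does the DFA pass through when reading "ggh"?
read 'g': A → B
  read 'g': B → A
  read 'h': A → B
A -> B -> A -> B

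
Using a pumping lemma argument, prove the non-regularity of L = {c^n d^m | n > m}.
Assume L is regular with pumping length p. Idea: pumping down the c-block drops the c-count to at most the d-count.
Choose s = c^(p+1) d^p ∈ L (|s| = 2p+1 ≥ p). By the pumping lemma, s = xyz with |xy| ≤ p, |y| > 0, so y = c^k with k ≥ 1. Take i = 0: xz = c^(p+1−k) d^p. Since k ≥ 1, p+1−k ≤ p, so the number of c's is no longer strictly greater than the number of d's, hence xz ∉ L.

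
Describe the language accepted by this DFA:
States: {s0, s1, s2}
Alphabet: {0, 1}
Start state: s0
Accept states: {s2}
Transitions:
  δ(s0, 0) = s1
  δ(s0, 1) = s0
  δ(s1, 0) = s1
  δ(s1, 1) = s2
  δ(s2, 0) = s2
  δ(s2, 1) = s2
Testing a few strings:
  '00' → reject
  '100' → reject
  '1000' → reject
  '011' → accept
State roles: s0=no 0 seen yet; s1=seen a 0, waiting for 1; s2=substring 01 seen
All binary strings containing the substring 01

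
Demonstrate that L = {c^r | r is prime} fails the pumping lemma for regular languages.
Assume L is regular with pumping length p. Idea: pumping by a suitable count produces a composite length.
Let q be a prime with q ≥ p and choose s = c^q ∈ L. By the pumping lemma, s = xyz with |xy| ≤ p, |y| = k ≥ 1. Take i = q+1: |xy^(q+1)z| = q + q·k = q(1+k). Since q ≥ 2 and 1+k ≥ 2, q(1+k) is composite, so xy^(q+1)z ∉ L.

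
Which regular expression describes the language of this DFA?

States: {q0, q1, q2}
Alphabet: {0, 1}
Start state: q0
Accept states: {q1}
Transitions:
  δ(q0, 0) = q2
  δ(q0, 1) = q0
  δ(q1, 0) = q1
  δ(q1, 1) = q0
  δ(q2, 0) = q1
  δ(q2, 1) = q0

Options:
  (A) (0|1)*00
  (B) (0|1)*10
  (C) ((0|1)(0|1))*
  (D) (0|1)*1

Check each option against the DFA on short strings; one disagreement eliminates an option:
  (A) (0|1)*00: agrees with the DFA on every string of length ≤ 6
  (B) (0|1)*10: on '00' the DFA goes q0 → q2 → q1 and accepts (q1 ∈ Accept), but the regex does not match it → eliminate
  (C) ((0|1)(0|1))*: on ε the DFA stays in q0 and rejects (q0 ∉ Accept), but the regex matches it → eliminate
  (D) (0|1)*1: on '1' the DFA goes q0 → q0 and rejects (q0 ∉ Accept), but the regex matches it → eliminate
Only (A) is consistent with the DFA.
(A) (0|1)*00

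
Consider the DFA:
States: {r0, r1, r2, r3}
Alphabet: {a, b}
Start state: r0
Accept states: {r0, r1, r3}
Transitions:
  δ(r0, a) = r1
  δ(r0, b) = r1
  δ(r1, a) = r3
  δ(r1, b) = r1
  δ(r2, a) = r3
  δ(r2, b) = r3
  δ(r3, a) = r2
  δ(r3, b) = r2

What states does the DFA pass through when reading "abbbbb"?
read 'a': r0 → r1
  read 'b': r1 → r1
  read 'b': r1 → r1
  read 'b': r1 → r1
  read 'b': r1 → r1
  read 'b': r1 → r1
r0 -> r1 -> r1 -> r1 -> r1 -> r1 -> r1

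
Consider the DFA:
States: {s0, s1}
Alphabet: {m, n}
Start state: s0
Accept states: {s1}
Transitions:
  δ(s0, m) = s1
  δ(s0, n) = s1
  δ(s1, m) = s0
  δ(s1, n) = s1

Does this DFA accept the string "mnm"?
Processing string "mnm":
  s0 --m--> s1
  s1 --n--> s1
  s1 --m--> s0
Final state: s0
Accept states: {s1}
No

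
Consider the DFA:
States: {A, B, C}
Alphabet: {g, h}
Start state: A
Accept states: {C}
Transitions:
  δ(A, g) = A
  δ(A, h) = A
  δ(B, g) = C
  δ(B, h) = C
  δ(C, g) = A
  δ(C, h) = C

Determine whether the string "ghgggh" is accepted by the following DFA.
Processing string "ghgggh":
  A --g--> A
  A --h--> A
  A --g--> A
  A --g--> A
  A --g--> A
  A --h--> A
Final state: A
Accept states: {C}
No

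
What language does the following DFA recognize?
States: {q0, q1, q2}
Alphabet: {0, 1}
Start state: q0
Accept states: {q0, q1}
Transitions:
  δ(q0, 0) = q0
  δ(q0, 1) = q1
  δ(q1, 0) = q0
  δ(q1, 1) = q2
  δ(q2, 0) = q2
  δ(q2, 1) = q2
Testing a few strings:
  '001' → accept
  '1001' → accept
  '10' → accept
  '01' → accept
State roles: q0=last symbol not 1 (ok); q1=last symbol 1 (ok); q2=saw 11 (dead)
All binary strings with no two consecutive 1's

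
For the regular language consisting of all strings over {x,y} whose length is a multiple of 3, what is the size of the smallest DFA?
By Myhill–Nerode, count the distinguishable equivalence classes: 3 classes — one per residue of the length mod 3; class i is distinguished from class j by any string of length (3 − i) mod 3.
3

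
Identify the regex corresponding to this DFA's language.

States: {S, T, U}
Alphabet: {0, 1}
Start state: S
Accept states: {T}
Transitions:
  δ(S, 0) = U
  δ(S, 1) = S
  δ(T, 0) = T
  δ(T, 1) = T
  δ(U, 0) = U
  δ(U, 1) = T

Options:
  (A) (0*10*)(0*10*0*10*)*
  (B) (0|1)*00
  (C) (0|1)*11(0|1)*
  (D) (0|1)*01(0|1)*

Check each option against the DFA on short strings; one disagreement eliminates an option:
  (A) (0*10*)(0*10*0*10*)*: on '1' the DFA goes S → S and rejects (S ∉ Accept), but the regex matches it → eliminate
  (B) (0|1)*00: on '00' the DFA goes S → U → U and rejects (U ∉ Accept), but the regex matches it → eliminate
  (C) (0|1)*11(0|1)*: on '01' the DFA goes S → U → T and accepts (T ∈ Accept), but the regex does not match it → eliminate
  (D) (0|1)*01(0|1)*: agrees with the DFA on every string of length ≤ 6
Only (D) is consistent with the DFA.
(D) (0|1)*01(0|1)*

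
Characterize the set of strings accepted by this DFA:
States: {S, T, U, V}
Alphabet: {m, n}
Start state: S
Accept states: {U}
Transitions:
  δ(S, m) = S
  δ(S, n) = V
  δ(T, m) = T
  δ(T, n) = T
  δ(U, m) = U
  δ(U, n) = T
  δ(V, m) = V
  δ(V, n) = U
Testing a few strings:
  'nnnn' → reject
  'mmnn' → accept
  'mnm' → reject
  'nn' → accept
State roles: S=zero n's; T=≥ three n's (dead); U=two n's; V=one n
All strings over {m,n} containing exactly two n's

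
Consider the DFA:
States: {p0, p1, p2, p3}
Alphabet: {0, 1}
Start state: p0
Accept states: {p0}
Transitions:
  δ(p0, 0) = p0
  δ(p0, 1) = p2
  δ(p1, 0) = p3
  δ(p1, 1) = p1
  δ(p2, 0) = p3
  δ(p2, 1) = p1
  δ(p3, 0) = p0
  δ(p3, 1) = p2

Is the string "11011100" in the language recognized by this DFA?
Processing string "11011100":
  p0 --1--> p2
  p2 --1--> p1
  p1 --0--> p3
  p3 --1--> p2
  p2 --1--> p1
  p1 --1--> p1
  p1 --0--> p3
  p3 --0--> p0
Final state: p0
Accept states: {p0}
Yes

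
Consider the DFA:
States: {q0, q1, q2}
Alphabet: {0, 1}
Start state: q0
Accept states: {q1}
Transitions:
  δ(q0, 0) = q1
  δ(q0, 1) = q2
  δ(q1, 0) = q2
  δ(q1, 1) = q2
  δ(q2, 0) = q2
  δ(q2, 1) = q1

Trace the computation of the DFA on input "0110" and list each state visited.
read '0': q0 → q1
  read '1': q1 → q2
  read '1': q2 → q1
  read '0': q1 → q2
q0 -> q1 -> q2 -> q1 -> q2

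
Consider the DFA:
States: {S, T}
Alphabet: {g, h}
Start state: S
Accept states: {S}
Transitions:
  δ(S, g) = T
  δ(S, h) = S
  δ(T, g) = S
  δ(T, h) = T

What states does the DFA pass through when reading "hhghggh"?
read 'h': S → S
  read 'h': S → S
  read 'g': S → T
  read 'h': T → T
  read 'g': T → S
  read 'g': S → T
  read 'h': T → T
S -> S -> S -> T -> T -> S -> T -> T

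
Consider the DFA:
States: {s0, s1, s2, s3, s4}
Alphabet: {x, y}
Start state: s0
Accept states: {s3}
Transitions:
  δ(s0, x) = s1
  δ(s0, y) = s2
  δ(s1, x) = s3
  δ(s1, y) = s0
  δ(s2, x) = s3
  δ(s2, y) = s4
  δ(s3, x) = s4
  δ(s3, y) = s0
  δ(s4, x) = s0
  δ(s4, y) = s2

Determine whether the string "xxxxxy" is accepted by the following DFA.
Processing string "xxxxxy":
  s0 --x--> s1
  s1 --x--> s3
  s3 --x--> s4
  s4 --x--> s0
  s0 --x--> s1
  s1 --y--> s0
Final state: s0
Accept states: {s3}
No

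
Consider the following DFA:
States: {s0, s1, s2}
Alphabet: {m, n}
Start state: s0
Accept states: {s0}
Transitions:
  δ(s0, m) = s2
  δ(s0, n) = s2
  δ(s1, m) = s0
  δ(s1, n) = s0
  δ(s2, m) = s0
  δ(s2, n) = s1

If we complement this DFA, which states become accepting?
Complement accept states = All states \ Original accept states
= {s0, s1, s2} \ {s0}
{s1, s2}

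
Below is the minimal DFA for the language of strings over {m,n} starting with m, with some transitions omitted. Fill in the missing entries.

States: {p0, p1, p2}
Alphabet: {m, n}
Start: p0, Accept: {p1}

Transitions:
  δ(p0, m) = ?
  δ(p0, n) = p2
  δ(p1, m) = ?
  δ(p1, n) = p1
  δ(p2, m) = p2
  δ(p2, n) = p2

From the language and accept set, identify what each state tracks — p0: no input read; p1: started with m; p2: started with n (dead).
Each missing δ(q, a) is the state matching the new tracked value after reading a.
δ(p0, m) = p1; δ(p1, m) = p1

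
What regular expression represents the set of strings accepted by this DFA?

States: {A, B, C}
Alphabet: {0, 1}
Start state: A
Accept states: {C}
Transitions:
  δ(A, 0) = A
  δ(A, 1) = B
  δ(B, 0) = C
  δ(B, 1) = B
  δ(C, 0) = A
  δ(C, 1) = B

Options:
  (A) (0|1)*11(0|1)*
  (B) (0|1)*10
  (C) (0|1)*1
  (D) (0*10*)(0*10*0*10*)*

Check each option against the DFA on short strings; one disagreement eliminates an option:
  (A) (0|1)*11(0|1)*: on '10' the DFA goes A → B → C and accepts (C ∈ Accept), but the regex does not match it → eliminate
  (B) (0|1)*10: agrees with the DFA on every string of length ≤ 6
  (C) (0|1)*1: on '1' the DFA goes A → B and rejects (B ∉ Accept), but the regex matches it → eliminate
  (D) (0*10*)(0*10*0*10*)*: on '1' the DFA goes A → B and rejects (B ∉ Accept), but the regex matches it → eliminate
Only (B) is consistent with the DFA.
(B) (0|1)*10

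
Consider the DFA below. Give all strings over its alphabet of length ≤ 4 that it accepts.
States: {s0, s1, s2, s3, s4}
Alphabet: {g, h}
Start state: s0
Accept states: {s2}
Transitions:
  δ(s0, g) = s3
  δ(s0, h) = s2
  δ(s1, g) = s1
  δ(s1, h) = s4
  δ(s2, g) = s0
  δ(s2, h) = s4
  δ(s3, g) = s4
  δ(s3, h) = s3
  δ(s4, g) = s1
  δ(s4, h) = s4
h, hgh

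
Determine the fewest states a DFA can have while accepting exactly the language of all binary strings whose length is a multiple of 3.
By Myhill–Nerode, count the distinguishable equivalence classes: three classes — length mod 3.
3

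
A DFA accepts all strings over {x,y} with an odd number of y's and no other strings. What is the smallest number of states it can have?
By Myhill–Nerode, count the distinguishable equivalence classes: two classes — parity of the count of y's.
2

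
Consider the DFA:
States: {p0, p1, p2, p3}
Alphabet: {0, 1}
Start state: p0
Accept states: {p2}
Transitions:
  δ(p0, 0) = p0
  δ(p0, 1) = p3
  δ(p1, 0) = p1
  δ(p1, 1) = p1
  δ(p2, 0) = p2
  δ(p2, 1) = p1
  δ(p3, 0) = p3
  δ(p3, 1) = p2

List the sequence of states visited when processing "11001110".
read '1': p0 → p3
  read '1': p3 → p2
  read '0': p2 → p2
  read '0': p2 → p2
  read '1': p2 → p1
  read '1': p1 → p1
  read '1': p1 → p1
  read '0': p1 → p1
p0 -> p3 -> p2 -> p2 -> p2 -> p1 -> p1 -> p1 -> p1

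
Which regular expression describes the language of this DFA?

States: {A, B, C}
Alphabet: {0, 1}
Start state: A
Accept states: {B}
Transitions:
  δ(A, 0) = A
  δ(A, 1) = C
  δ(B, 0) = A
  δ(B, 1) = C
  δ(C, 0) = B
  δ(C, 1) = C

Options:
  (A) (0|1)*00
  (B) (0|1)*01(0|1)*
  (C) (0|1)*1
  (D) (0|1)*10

Check each option against the DFA on short strings; one disagreement eliminates an option:
  (A) (0|1)*00: on '00' the DFA goes A → A → A and rejects (A ∉ Accept), but the regex matches it → eliminate
  (B) (0|1)*01(0|1)*: on '01' the DFA goes A → A → C and rejects (C ∉ Accept), but the regex matches it → eliminate
  (C) (0|1)*1: on '1' the DFA goes A → C and rejects (C ∉ Accept), but the regex matches it → eliminate
  (D) (0|1)*10: agrees with the DFA on every string of length ≤ 6
Only (D) is consistent with the DFA.
(D) (0|1)*10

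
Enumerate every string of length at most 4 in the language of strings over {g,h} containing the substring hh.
hh, ghh, hhg, hhh, gghh, ghhg, ghhh, hghh, hhgg, hhgh, hhhg, hhhh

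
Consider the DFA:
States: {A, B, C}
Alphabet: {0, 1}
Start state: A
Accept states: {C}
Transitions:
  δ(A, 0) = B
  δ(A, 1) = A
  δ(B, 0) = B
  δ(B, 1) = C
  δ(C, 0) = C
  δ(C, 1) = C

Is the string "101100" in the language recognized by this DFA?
Processing string "101100":
  A --1--> A
  A --0--> B
  B --1--> C
  C --1--> C
  C --0--> C
  C --0--> C
Final state: C
Accept states: {C}
Yes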